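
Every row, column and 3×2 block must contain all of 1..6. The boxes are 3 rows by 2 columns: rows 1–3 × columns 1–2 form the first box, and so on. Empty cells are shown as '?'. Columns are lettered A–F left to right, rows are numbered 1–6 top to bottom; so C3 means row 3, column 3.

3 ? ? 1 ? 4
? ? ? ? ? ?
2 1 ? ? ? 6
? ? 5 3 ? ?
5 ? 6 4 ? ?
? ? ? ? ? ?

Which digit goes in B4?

4

C1 = 2 (sole candidate).
E1 = 5 (sole candidate).
D3 = 5 (sole candidate).
E3 = 3 (sole candidate).
C6 = 1 (sole candidate).
D6 = 2 (sole candidate).
B1 = 6 (sole candidate).
A2 = 4 (sole candidate).
B2 = 5 (sole candidate).
C2 = 3 (sole candidate).
D2 = 6 (sole candidate).
C3 = 4 (sole candidate).
A6 = 6 (sole candidate).
E6 = 4 (sole candidate).
A4 = 1 (sole candidate).
F4 = 2 (sole candidate).
E5 = 1 (sole candidate).
F5 = 3 (sole candidate).
B6 = 3 (sole candidate).
F6 = 5 (sole candidate).
E2 = 2 (sole candidate).
F2 = 1 (sole candidate).
B4 = 4: row 4 has {1,2,3,5}; col 2 has {1,3,5,6}; box has {1,3,5,6} → only 4 remains.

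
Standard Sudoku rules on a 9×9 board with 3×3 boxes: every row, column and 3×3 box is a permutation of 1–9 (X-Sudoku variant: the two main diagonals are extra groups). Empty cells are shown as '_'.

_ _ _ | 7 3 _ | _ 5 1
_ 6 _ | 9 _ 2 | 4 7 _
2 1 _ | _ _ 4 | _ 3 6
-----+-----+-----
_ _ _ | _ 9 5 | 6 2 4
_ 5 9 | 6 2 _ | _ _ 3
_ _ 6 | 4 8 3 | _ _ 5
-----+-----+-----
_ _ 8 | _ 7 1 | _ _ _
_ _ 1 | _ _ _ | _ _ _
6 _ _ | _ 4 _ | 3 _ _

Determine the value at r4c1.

r1c3 = 4: row 1 has {1,3,5,7}; col 3 has {1,6,8,9}; box has {1,2,6} → only 4 remains.
r2c9 = 8: row 2 has {2,4,6,7,9}; col 9 has {1,3,4,5,6}; box has {1,3,4,5,6,7} → only 8 remains.
r3c5 = 5: row 3 has {1,2,3,4,6}; col 5 has {2,3,4,7,8,9}; box has {2,3,4,7,9} → only 5 remains.
r3c7 = 9: row 3 has {1,2,3,4,5,6}; col 7 has {3,4,6}; box has {1,3,4,5,6,7,8}; anti-diagonal has {1,2,4,5,6,7,8} → only 9 remains.
r4c4 = 1: row 4 has {2,4,5,6,9}; col 4 has {4,6,7,9}; box has {2,3,4,5,6,8,9}; main diagonal has {2,3,6} → only 1 remains.
r5c6 = 7: row 5 has {2,3,5,6,9}; col 6 has {1,2,3,4,5}; box has {1,2,3,4,5,6,8,9} → only 7 remains.
r7c7 = 5: row 7 has {1,7,8}; col 7 has {3,4,6,9}; box has {3}; main diagonal has {1,2,3,6} → only 5 remains.
r8c2 = 3: row 8 has {1}; col 2 has {1,5,6}; box has {1,6,8}; anti-diagonal has {1,2,4,5,6,7,8,9} → only 3 remains.
r8c5 = 6: row 8 has {1,3}; col 5 has {2,3,4,5,7,8,9}; box has {1,4,7} → only 6 remains.
r1c7 = 2: row 1 has {1,3,4,5,7}; col 7 has {3,4,5,6,9}; box has {1,3,4,5,6,7,8,9} → only 2 remains.
r2c5 = 1: row 2 has {2,4,6,7,8,9}; col 5 has {2,3,4,5,6,7,8,9}; box has {2,3,4,5,7,9} → only 1 remains.
r3c3 = 7: row 3 has {1,2,3,4,5,6,9}; col 3 has {1,4,6,8,9}; box has {1,2,4,6}; main diagonal has {1,2,3,5,6} → only 7 remains.
r3c4 = 8: row 3 has {1,2,3,4,5,6,7,9}; col 4 has {1,4,6,7,9}; box has {1,2,3,4,5,7,9} → only 8 remains.
r4c3 = 3: row 4 has {1,2,4,5,6,9}; col 3 has {1,4,6,7,8,9}; box has {5,6,9} → only 3 remains.
r9c9 = 9: row 9 has {3,4,6}; col 9 has {1,3,4,5,6,8}; box has {3,5}; main diagonal has {1,2,3,5,6,7} → only 9 remains.
r1c1 = 8: row 1 has {1,2,3,4,5,7}; col 1 has {2,6}; box has {1,2,4,6,7}; main diagonal has {1,2,3,5,6,7,9} → only 8 remains.
r1c2 = 9: row 1 has {1,2,3,4,5,7,8}; col 2 has {1,3,5,6}; box has {1,2,4,6,7,8} → only 9 remains.
r1c6 = 6: row 1 has {1,2,3,4,5,7,8,9}; col 6 has {1,2,3,4,5,7}; box has {1,2,3,4,5,7,8,9} → only 6 remains.
r2c3 = 5: row 2 has {1,2,4,6,7,8,9}; col 3 has {1,3,4,6,7,8,9}; box has {1,2,4,6,7,8,9} → only 5 remains.
r4c1 = 7: row 4 has {1,2,3,4,5,6,9}; col 1 has {2,6,8}; box has {3,5,6,9} → only 7 remains.

7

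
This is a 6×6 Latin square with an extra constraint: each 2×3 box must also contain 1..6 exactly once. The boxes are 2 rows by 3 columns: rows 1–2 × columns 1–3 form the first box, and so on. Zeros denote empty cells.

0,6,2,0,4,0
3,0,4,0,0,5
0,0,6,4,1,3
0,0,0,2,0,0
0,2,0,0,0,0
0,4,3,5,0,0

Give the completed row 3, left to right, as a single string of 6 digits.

256413

R1C6 = 1 (sole candidate).
R2C2 = 1 (sole candidate).
R2C4 = 6 (sole candidate).
R2C5 = 2 (sole candidate).
R3C2 = 5: row 3 has {1,3,4,6}; col 2 has {1,2,4,6}; box has {6} → only 5 remains.
R4C2 = 3 (sole candidate).
R4C3 = 1 (sole candidate).
R4C6 = 6 (sole candidate).
R5C3 = 5 (sole candidate).
R5C6 = 4 (sole candidate).
R6C5 = 6 (sole candidate).
R6C6 = 2 (sole candidate).
R1C1 = 5 (sole candidate).
R1C4 = 3 (sole candidate).
R3C1 = 2: row 3 has {1,3,4,5,6}; col 1 has {3,5}; box has {1,3,5,6} → only 2 remains.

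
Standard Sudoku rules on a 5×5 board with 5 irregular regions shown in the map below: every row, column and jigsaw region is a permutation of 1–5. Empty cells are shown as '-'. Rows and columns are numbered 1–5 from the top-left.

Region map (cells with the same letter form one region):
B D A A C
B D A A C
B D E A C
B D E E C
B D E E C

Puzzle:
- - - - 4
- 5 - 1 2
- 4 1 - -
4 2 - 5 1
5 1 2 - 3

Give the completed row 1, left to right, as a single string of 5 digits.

13524

row 1, column 2 = 3: row 1 has {4}; col 2 has {1,2,4,5}; region has {1,2,4,5} → only 3 remains.
row 1, column 3 = 5: row 1 has {3,4}; col 3 has {1,2}; region has {1} → only 5 remains.
row 1, column 4 = 2: row 1 has {3,4,5}; col 4 has {1,5}; region has {1,5} → only 2 remains.
row 2, column 1 = 3 (sole candidate).
row 2, column 3 = 4 (sole candidate).
row 3, column 1 = 2 (sole candidate).
row 3, column 4 = 3 (sole candidate).
row 3, column 5 = 5 (sole candidate).
row 4, column 3 = 3 (sole candidate).
row 5, column 4 = 4 (sole candidate).
row 1, column 1 = 1: row 1 has {2,3,4,5}; col 1 has {2,3,4,5}; region has {2,3,4,5} → only 1 remains.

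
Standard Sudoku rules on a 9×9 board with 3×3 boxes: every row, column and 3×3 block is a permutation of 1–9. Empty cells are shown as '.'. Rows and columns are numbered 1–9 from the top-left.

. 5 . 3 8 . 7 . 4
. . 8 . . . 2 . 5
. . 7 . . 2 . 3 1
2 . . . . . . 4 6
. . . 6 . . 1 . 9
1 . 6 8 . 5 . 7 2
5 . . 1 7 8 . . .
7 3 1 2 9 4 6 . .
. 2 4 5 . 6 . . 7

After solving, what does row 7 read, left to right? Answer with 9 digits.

569178423

row 6, column 7 = 3: row 6 has {1,2,5,6,7,8}; col 7 has {1,2,6,7}; box has {1,2,4,6,7,9} → only 3 remains.
row 7, column 3 = 9: row 7 has {1,5,7,8}; col 3 has {1,4,6,7,8}; box has {1,2,3,4,5,7} → only 9 remains.
row 7, column 7 = 4: row 7 has {1,5,7,8,9}; col 7 has {1,2,3,6,7}; box has {6,7} → only 4 remains.
row 7, column 8 = 2: row 7 has {1,4,5,7,8,9}; col 8 has {3,4,7}; box has {4,6,7} → only 2 remains.
row 7, column 9 = 3: row 7 has {1,2,4,5,7,8,9}; col 9 has {1,2,4,5,6,7,9}; box has {2,4,6,7} → only 3 remains.
row 8, column 9 = 8: row 8 has {1,2,3,4,6,7,9}; col 9 has {1,2,3,4,5,6,7,9}; box has {2,3,4,6,7} → only 8 remains.
row 9, column 1 = 8: row 9 has {2,4,5,6,7}; col 1 has {1,2,5,7}; box has {1,2,3,4,5,7,9} → only 8 remains.
row 9, column 5 = 3: row 9 has {2,4,5,6,7,8}; col 5 has {7,8,9}; box has {1,2,4,5,6,7,8,9} → only 3 remains.
row 9, column 7 = 9: row 9 has {2,3,4,5,6,7,8}; col 7 has {1,2,3,4,6,7}; box has {2,3,4,6,7,8} → only 9 remains.
row 9, column 8 = 1: row 9 has {2,3,4,5,6,7,8,9}; col 8 has {2,3,4,7}; box has {2,3,4,6,7,8,9} → only 1 remains.
row 1, column 3 = 2: row 1 has {3,4,5,7,8}; col 3 has {1,4,6,7,8,9}; box has {5,7,8} → only 2 remains.
row 3, column 7 = 8: row 3 has {1,2,3,7}; col 7 has {1,2,3,4,6,7,9}; box has {1,2,3,4,5,7} → only 8 remains.
row 4, column 5 = 1: row 4 has {2,4,6}; col 5 has {3,7,8,9}; box has {5,6,8} → only 1 remains.
row 4, column 7 = 5: row 4 has {1,2,4,6}; col 7 has {1,2,3,4,6,7,8,9}; box has {1,2,3,4,6,7,9} → only 5 remains.
row 5, column 8 = 8: row 5 has {1,6,9}; col 8 has {1,2,3,4,7}; box has {1,2,3,4,5,6,7,9} → only 8 remains.
row 6, column 5 = 4: row 6 has {1,2,3,5,6,7,8}; col 5 has {1,3,7,8,9}; box has {1,5,6,8} → only 4 remains.
row 7, column 2 = 6: row 7 has {1,2,3,4,5,7,8,9}; col 2 has {2,3,5}; box has {1,2,3,4,5,7,8,9} → only 6 remains.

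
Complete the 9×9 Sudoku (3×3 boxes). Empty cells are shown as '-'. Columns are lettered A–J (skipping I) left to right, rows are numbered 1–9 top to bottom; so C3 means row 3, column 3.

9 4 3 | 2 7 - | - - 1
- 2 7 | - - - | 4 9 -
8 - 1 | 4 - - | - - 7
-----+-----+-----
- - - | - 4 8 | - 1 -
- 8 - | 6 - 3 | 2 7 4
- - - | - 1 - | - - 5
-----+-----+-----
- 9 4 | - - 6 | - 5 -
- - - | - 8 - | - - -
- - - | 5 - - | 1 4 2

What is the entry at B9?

3

F1 = 5: row 1 has {1,2,3,4,7,9}; col 6 has {3,6,8}; box has {2,4,7} → only 5 remains.
F2 = 1: row 2 has {2,4,7,9}; col 6 has {3,5,6,8}; box has {2,4,5,7} → only 1 remains.
F3 = 9: row 3 has {1,4,7,8}; col 6 has {1,3,5,6,8}; box has {1,2,4,5,7} → only 9 remains.
F9 = 7: row 9 has {1,2,4,5}; col 6 has {1,3,5,6,8,9}; box has {5,6,8} → only 7 remains.
F6 = 2: row 6 has {1,5}; col 6 has {1,3,5,6,7,8,9}; box has {1,3,4,6,8} → only 2 remains.
F8 = 4: row 8 has {8}; col 6 has {1,2,3,5,6,7,8,9}; box has {5,6,7,8} → only 4 remains.
A2 = 5: in row 2, 5 can only go here (every other open cell in that row sees a 5).
B3 = 6: row 3 has {1,4,7,8,9}; col 2 has {2,4,8,9}; box has {1,2,3,4,5,7,8,9} → only 6 remains.
E3 = 3: row 3 has {1,4,6,7,8,9}; col 5 has {1,4,7,8}; box has {1,2,4,5,7,9} → only 3 remains.
G3 = 5: row 3 has {1,3,4,6,7,8,9}; col 7 has {1,2,4}; box has {1,4,7,9} → only 5 remains.
H3 = 2: row 3 has {1,3,4,5,6,7,8,9}; col 8 has {1,4,5,7,9}; box has {1,4,5,7,9} → only 2 remains.
A5 = 1: row 5 has {2,3,4,6,7,8}; col 1 has {5,8,9}; box has {8} → only 1 remains.
E7 = 2: row 7 has {4,5,6,9}; col 5 has {1,3,4,7,8}; box has {4,5,6,7,8} → only 2 remains.
B9 = 3: row 9 has {1,2,4,5,7}; col 2 has {2,4,6,8,9}; box has {4,9} → only 3 remains.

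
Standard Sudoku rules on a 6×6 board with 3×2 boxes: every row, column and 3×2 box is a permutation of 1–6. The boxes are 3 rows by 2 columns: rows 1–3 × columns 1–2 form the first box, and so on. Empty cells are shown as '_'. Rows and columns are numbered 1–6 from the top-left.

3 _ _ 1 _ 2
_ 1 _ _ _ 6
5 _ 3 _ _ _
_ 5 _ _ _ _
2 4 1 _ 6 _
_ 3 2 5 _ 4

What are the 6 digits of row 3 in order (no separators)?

R1C2 = 6 (sole candidate).
R2C1 = 4 (sole candidate).
R2C3 = 5 (sole candidate).
R2C4 = 2 (sole candidate).
R2C5 = 3 (sole candidate).
R3C2 = 2: row 3 has {3,5}; col 2 has {1,3,4,5,6}; box has {1,3,4,5,6} → only 2 remains.
R3C6 = 1: row 3 has {2,3,5}; col 6 has {2,4,6}; box has {2,3,6} → only 1 remains.
R4C6 = 3 (sole candidate).
R5C4 = 3 (sole candidate).
R5C6 = 5 (sole candidate).
R6C5 = 1 (sole candidate).
R1C3 = 4 (sole candidate).
R1C5 = 5 (sole candidate).
R3C4 = 6: row 3 has {1,2,3,5}; col 4 has {1,2,3,5}; box has {1,2,3,4,5} → only 6 remains.
R3C5 = 4: row 3 has {1,2,3,5,6}; col 5 has {1,3,5,6}; box has {1,2,3,5,6} → only 4 remains.

523641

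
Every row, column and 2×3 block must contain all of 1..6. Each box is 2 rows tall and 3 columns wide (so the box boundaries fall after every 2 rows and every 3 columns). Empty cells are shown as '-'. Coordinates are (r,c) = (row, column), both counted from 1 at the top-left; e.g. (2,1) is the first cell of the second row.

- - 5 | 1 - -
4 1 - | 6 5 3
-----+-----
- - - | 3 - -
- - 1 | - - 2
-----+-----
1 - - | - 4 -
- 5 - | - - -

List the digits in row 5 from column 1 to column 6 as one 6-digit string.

123546

(1,5) = 2 (sole candidate).
(1,6) = 4 (sole candidate).
(2,3) = 2 (sole candidate).
(4,5) = 6 (sole candidate).
(6,4) = 2 (sole candidate).
(3,5) = 1 (sole candidate).
(3,6) = 5 (sole candidate).
(4,4) = 4 (sole candidate).
(5,4) = 5: row 5 has {1,4}; col 4 has {1,2,3,4,6}; box has {2,4} → only 5 remains.
(5,6) = 6: row 5 has {1,4,5}; col 6 has {2,3,4,5}; box has {2,4,5} → only 6 remains.
(6,5) = 3 (sole candidate).
(6,6) = 1 (sole candidate).
(4,2) = 3 (sole candidate).
(5,2) = 2: row 5 has {1,4,5,6}; col 2 has {1,3,5}; box has {1,5} → only 2 remains.
(5,3) = 3: row 5 has {1,2,4,5,6}; col 3 has {1,2,5}; box has {1,2,5} → only 3 remains.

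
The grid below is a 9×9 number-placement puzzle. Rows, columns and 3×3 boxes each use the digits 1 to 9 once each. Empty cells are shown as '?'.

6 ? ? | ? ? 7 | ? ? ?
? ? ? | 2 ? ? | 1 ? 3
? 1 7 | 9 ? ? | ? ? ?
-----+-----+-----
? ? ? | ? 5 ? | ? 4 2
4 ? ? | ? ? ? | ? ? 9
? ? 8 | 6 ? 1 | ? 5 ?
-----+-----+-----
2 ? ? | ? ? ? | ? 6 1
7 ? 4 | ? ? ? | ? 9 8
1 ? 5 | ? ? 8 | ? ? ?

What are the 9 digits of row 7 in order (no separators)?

row 2, column 3 = 9 (sole candidate).
row 6, column 9 = 7 (sole candidate).
row 7, column 3 = 3: row 7 has {1,2,6}; col 3 has {4,5,7,8,9}; box has {1,2,4,5,7} → only 3 remains.
row 8, column 2 = 6 (sole candidate).
row 9, column 2 = 9 (sole candidate).
row 9, column 9 = 4 (sole candidate).
row 1, column 3 = 2 (sole candidate).
row 1, column 8 = 8 (sole candidate).
row 1, column 9 = 5 (sole candidate).
row 2, column 8 = 7 (sole candidate).
row 3, column 8 = 2 (sole candidate).
row 3, column 9 = 6 (sole candidate).
row 6, column 7 = 3 (sole candidate).
row 7, column 2 = 8: row 7 has {1,2,3,6}; col 2 has {1,6,9}; box has {1,2,3,4,5,6,7,9} → only 8 remains.
row 9, column 8 = 3 (sole candidate).
row 3, column 7 = 4 (sole candidate).
row 5, column 8 = 1 (sole candidate).
row 6, column 1 = 9 (sole candidate).
row 6, column 2 = 2 (sole candidate).
row 6, column 5 = 4 (sole candidate).
row 9, column 4 = 7 (sole candidate).
row 9, column 7 = 2 (sole candidate).
row 1, column 7 = 9 (sole candidate).
row 4, column 1 = 3 (sole candidate).
row 4, column 2 = 7 (sole candidate).
row 4, column 4 = 8 (sole candidate).
row 4, column 6 = 9 (sole candidate).
row 4, column 7 = 6 (sole candidate).
row 5, column 2 = 5 (sole candidate).
row 5, column 3 = 6 (sole candidate).
row 5, column 4 = 3 (sole candidate).
row 5, column 6 = 2 (sole candidate).
row 5, column 7 = 8 (sole candidate).
row 7, column 5 = 9: row 7 has {1,2,3,6,8}; col 5 has {4,5}; box has {7,8} → only 9 remains.
row 8, column 7 = 5 (sole candidate).
row 9, column 5 = 6 (sole candidate).
row 2, column 2 = 4 (sole candidate).
row 2, column 5 = 8 (sole candidate).
row 3, column 5 = 3 (sole candidate).
row 3, column 6 = 5 (sole candidate).
row 4, column 3 = 1 (sole candidate).
row 5, column 5 = 7 (sole candidate).
row 7, column 6 = 4: row 7 has {1,2,3,6,8,9}; col 6 has {1,2,5,7,8,9}; box has {6,7,8,9} → only 4 remains.
row 7, column 7 = 7: row 7 has {1,2,3,4,6,8,9}; col 7 has {1,2,3,4,5,6,8,9}; box has {1,2,3,4,5,6,8,9} → only 7 remains.
row 8, column 4 = 1 (sole candidate).
row 8, column 5 = 2 (sole candidate).
row 8, column 6 = 3 (sole candidate).
row 1, column 2 = 3 (sole candidate).
row 1, column 4 = 4 (sole candidate).
row 1, column 5 = 1 (sole candidate).
row 2, column 1 = 5 (sole candidate).
row 2, column 6 = 6 (sole candidate).
row 3, column 1 = 8 (sole candidate).
row 7, column 4 = 5: row 7 has {1,2,3,4,6,7,8,9}; col 4 has {1,2,3,4,6,7,8,9}; box has {1,2,3,4,6,7,8,9} → only 5 remains.

283594761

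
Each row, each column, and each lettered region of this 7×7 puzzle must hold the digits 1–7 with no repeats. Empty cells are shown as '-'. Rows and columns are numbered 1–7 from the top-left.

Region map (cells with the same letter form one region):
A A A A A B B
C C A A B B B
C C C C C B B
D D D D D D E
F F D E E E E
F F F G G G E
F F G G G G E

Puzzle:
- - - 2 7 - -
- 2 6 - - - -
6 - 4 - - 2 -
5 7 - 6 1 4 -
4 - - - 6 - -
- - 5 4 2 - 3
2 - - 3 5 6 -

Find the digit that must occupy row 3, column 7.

row 3, column 5 = 3: row 3 has {2,4,6}; col 5 has {1,2,5,6,7}; region has {2,4,6} → only 3 remains.
row 4, column 7 = 2: row 4 has {1,4,5,6,7}; col 7 has {3}; region has {3,6} → only 2 remains.
row 7, column 2 = 1: row 7 has {2,3,5,6}; col 2 has {2,7}; region has {2,4,5} → only 1 remains.
row 7, column 3 = 7: row 7 has {1,2,3,5,6}; col 3 has {4,5,6}; region has {2,3,4,5,6} → only 7 remains.
row 7, column 7 = 4: row 7 has {1,2,3,5,6,7}; col 7 has {2,3}; region has {2,3,6} → only 4 remains.
row 2, column 5 = 4: row 2 has {2,6}; col 5 has {1,2,3,5,6,7}; region has {2} → only 4 remains.
row 3, column 2 = 5: row 3 has {2,3,4,6}; col 2 has {1,2,7}; region has {2,3,4,6} → only 5 remains.
row 4, column 3 = 3: row 4 has {1,2,4,5,6,7}; col 3 has {4,5,6,7}; region has {1,4,5,6,7} → only 3 remains.
row 5, column 2 = 3: row 5 has {4,6}; col 2 has {1,2,5,7}; region has {1,2,4,5} → only 3 remains.
row 5, column 3 = 2: row 5 has {3,4,6}; col 3 has {3,4,5,6,7}; region has {1,3,4,5,6,7} → only 2 remains.
row 6, column 1 = 7: row 6 has {2,3,4,5}; col 1 has {2,4,5,6}; region has {1,2,3,4,5} → only 7 remains.
row 6, column 2 = 6: row 6 has {2,3,4,5,7}; col 2 has {1,2,3,5,7}; region has {1,2,3,4,5,7} → only 6 remains.
row 6, column 6 = 1: row 6 has {2,3,4,5,6,7}; col 6 has {2,4,6}; region has {2,3,4,5,6,7} → only 1 remains.
row 1, column 2 = 4: row 1 has {2,7}; col 2 has {1,2,3,5,6,7}; region has {2,6,7} → only 4 remains.
row 1, column 3 = 1: row 1 has {2,4,7}; col 3 has {2,3,4,5,6,7}; region has {2,4,6,7} → only 1 remains.
row 2, column 1 = 1: row 2 has {2,4,6}; col 1 has {2,4,5,6,7}; region has {2,3,4,5,6} → only 1 remains.
row 2, column 4 = 5: row 2 has {1,2,4,6}; col 4 has {2,3,4,6}; region has {1,2,4,6,7} → only 5 remains.
row 2, column 7 = 7: row 2 has {1,2,4,5,6}; col 7 has {2,3,4}; region has {2,4} → only 7 remains.
row 3, column 4 = 7: row 3 has {2,3,4,5,6}; col 4 has {2,3,4,5,6}; region has {1,2,3,4,5,6} → only 7 remains.
row 3, column 7 = 1: row 3 has {2,3,4,5,6,7}; col 7 has {2,3,4,7}; region has {2,4,7} → only 1 remains.

1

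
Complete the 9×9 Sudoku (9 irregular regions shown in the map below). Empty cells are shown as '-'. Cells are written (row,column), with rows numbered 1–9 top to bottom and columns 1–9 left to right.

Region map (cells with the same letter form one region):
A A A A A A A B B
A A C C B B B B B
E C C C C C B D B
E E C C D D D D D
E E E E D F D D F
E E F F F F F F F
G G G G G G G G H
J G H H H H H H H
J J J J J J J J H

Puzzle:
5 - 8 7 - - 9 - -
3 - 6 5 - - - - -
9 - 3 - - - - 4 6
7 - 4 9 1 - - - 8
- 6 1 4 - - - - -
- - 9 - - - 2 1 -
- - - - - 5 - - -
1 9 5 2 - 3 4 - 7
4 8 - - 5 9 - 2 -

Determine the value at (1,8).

3

(1,8) = 3: row 1 has {5,7,8,9}; col 8 has {1,2,4}; region has {6} → only 3 remains.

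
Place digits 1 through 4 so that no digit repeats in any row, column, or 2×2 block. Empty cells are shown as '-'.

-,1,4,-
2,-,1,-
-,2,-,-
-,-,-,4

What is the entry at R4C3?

2

R1C1 = 3: row 1 has {1,4}; col 1 has {2}; box has {1,2} → only 3 remains.
R1C4 = 2: row 1 has {1,3,4}; col 4 has {4}; box has {1,4} → only 2 remains.
R2C2 = 4: row 2 has {1,2}; col 2 has {1,2}; box has {1,2,3} → only 4 remains.
R2C4 = 3: row 2 has {1,2,4}; col 4 has {2,4}; box has {1,2,4} → only 3 remains.
R3C3 = 3: row 3 has {2}; col 3 has {1,4}; box has {4} → only 3 remains.
R3C4 = 1: row 3 has {2,3}; col 4 has {2,3,4}; box has {3,4} → only 1 remains.
R4C1 = 1: row 4 has {4}; col 1 has {2,3}; box has {2} → only 1 remains.
R4C2 = 3: row 4 has {1,4}; col 2 has {1,2,4}; box has {1,2} → only 3 remains.
R4C3 = 2: row 4 has {1,3,4}; col 3 has {1,3,4}; box has {1,3,4} → only 2 remains.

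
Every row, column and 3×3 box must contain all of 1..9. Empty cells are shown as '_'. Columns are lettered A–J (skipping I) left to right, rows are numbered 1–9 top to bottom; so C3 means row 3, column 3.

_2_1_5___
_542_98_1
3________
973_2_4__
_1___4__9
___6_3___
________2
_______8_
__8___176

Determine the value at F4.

F9 = 2: row 9 has {1,6,7,8}; col 6 has {3,4,5,9}; box has {} → only 2 remains.
C3 = 1: in row 3, 1 can only go here (every other open cell in that row sees a 1).
H4 = 6: in row 4, 6 can only go here (every other open cell in that row sees a 6).
H2 = 3: row 2 has {1,2,4,5,8,9}; col 8 has {6,7,8}; box has {1,8} → only 3 remains.
E1 = 3: in row 1, 3 can only go here (every other open cell in that row sees a 3).
A1 = 8: in row 1, 8 can only go here (every other open cell in that row sees an 8).
F4 = 1: in row 4, 1 can only go here (every other open cell in that row sees a 1).

1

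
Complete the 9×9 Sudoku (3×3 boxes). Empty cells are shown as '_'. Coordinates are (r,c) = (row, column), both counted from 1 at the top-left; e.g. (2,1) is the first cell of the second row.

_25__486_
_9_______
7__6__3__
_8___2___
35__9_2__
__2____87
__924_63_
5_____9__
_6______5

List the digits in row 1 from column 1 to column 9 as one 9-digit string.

125374869

(1,1) = 1: row 1 has {2,4,5,6,8}; col 1 has {3,5,7}; box has {2,5,7,9} → only 1 remains.
(1,9) = 9: row 1 has {1,2,4,5,6,8}; col 9 has {5,7}; box has {3,6,8} → only 9 remains.
(3,2) = 4 (sole candidate).
(3,3) = 8 (sole candidate).
(6,2) = 1 (sole candidate).
(7,1) = 8 (sole candidate).
(7,2) = 7 (sole candidate).
(7,9) = 1 (sole candidate).
(8,2) = 3 (sole candidate).
(2,1) = 6 (sole candidate).
(2,3) = 3 (sole candidate).
(3,9) = 2 (sole candidate).
(7,6) = 5 (sole candidate).
(2,9) = 4 (sole candidate).
(5,9) = 6 (sole candidate).
(8,9) = 8 (sole candidate).
(4,9) = 3 (sole candidate).
(2,5) = 2 (hidden single in row 2).
(3,6) = 9 (hidden single in row 3).
(6,1) = 9 (hidden single in row 6).
(4,1) = 4 (sole candidate).
(5,3) = 7 (sole candidate).
(9,1) = 2 (sole candidate).
(4,3) = 6 (sole candidate).
(4,8) = 9 (hidden single in row 4).
(8,8) = 2 (hidden single in row 8).
(8,3) = 4 (hidden single in row 8).
(9,3) = 1 (sole candidate).
(9,4) = 9 (hidden single in row 9).
(9,5) = 8 (hidden single in column 5).
(9,6) = 3 (hidden single in row 9).
(6,6) = 6 (sole candidate).
(8,5) = 6 (hidden single in row 8).
Singles propagation stalls; (1,4) is still open with candidates {3,7}.
  Try (1,4) = 7: this forces (1,5)=3, (6,5)=5, (6,7)=4, (8,4)=1; then (4,4) has no candidate left — contradiction.
So (1,4) = 3.
(1,5) = 7: row 1 has {1,2,3,4,5,6,8,9}; col 5 has {2,4,6,8,9}; box has {2,3,4,6,9} → only 7 remains.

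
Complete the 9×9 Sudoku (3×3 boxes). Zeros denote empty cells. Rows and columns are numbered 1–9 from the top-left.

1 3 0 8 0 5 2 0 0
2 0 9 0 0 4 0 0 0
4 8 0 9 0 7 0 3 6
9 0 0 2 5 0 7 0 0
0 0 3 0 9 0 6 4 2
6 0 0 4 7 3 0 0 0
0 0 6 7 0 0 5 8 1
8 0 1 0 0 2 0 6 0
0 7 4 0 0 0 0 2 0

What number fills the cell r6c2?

1

r1c3 = 7 (sole candidate).
r1c5 = 6 (sole candidate).
r1c8 = 9 (sole candidate).
r1c9 = 4 (sole candidate).
r3c3 = 5 (sole candidate).
r3c7 = 1 (sole candidate).
r4c3 = 8 (sole candidate).
r4c8 = 1 (sole candidate).
r4c9 = 3 (sole candidate).
r5c4 = 1 (sole candidate).
r5c6 = 8 (sole candidate).
r6c3 = 2 (sole candidate).
r6c8 = 5 (sole candidate).
r7c1 = 3 (sole candidate).
r7c5 = 4 (sole candidate).
r7c6 = 9 (sole candidate).
r8c5 = 3 (sole candidate).
r9c1 = 5 (sole candidate).
r9c4 = 6 (sole candidate).
r9c6 = 1 (sole candidate).
r9c9 = 9 (sole candidate).
r2c2 = 6 (sole candidate).
r2c4 = 3 (sole candidate).
r2c5 = 1 (sole candidate).
r2c7 = 8 (sole candidate).
r2c8 = 7 (sole candidate).
r2c9 = 5 (sole candidate).
r3c5 = 2 (sole candidate).
r4c2 = 4 (sole candidate).
r4c6 = 6 (sole candidate).
r5c1 = 7 (sole candidate).
r5c2 = 5 (sole candidate).
r6c2 = 1: row 6 has {2,3,4,5,6,7}; col 2 has {3,4,5,6,7,8}; box has {2,3,4,5,6,7,8,9} → only 1 remains.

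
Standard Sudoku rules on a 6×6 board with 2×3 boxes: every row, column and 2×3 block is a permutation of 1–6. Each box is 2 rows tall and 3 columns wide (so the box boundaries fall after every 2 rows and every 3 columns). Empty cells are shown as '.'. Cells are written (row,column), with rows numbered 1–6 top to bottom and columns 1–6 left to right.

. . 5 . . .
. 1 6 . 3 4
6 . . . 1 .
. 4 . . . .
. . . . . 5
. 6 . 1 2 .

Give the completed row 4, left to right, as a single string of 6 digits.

(1,5) = 6 (sole candidate).
(2,1) = 2 (sole candidate).
(2,4) = 5 (sole candidate).
(4,5) = 5: row 4 has {4}; col 5 has {1,2,3,6}; box has {1} → only 5 remains.
(5,5) = 4 (sole candidate).
(6,6) = 3 (sole candidate).
(1,2) = 3 (sole candidate).
(1,4) = 2 (sole candidate).
(1,6) = 1 (sole candidate).
(3,6) = 2 (sole candidate).
(4,6) = 6: row 4 has {4,5}; col 6 has {1,2,3,4,5}; box has {1,2,5} → only 6 remains.
(5,2) = 2 (sole candidate).
(5,4) = 6 (sole candidate).
(6,3) = 4 (sole candidate).
(1,1) = 4 (sole candidate).
(3,2) = 5 (sole candidate).
(3,3) = 3 (sole candidate).
(3,4) = 4 (sole candidate).
(4,1) = 1: row 4 has {4,5,6}; col 1 has {2,4,6}; box has {3,4,5,6} → only 1 remains.
(4,3) = 2: row 4 has {1,4,5,6}; col 3 has {3,4,5,6}; box has {1,3,4,5,6} → only 2 remains.
(4,4) = 3: row 4 has {1,2,4,5,6}; col 4 has {1,2,4,5,6}; box has {1,2,4,5,6} → only 3 remains.

142356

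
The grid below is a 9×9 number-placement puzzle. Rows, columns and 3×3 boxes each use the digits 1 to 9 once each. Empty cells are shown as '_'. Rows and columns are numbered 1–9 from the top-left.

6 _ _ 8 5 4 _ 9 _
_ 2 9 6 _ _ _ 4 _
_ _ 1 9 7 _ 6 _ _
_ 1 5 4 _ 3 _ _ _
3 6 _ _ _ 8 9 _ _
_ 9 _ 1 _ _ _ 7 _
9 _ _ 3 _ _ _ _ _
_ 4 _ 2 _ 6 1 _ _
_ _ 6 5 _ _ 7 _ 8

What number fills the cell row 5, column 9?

row 2, column 6 = 1: row 2 has {2,4,6,9}; col 6 has {3,4,6,8}; box has {4,5,6,7,8,9} → only 1 remains.
row 3, column 6 = 2: row 3 has {1,6,7,9}; col 6 has {1,3,4,6,8}; box has {1,4,5,6,7,8,9} → only 2 remains.
row 5, column 4 = 7: row 5 has {3,6,8,9}; col 4 has {1,2,3,4,5,6,8,9}; box has {1,3,4,8} → only 7 remains.
row 5, column 5 = 2: row 5 has {3,6,7,8,9}; col 5 has {5,7}; box has {1,3,4,7,8} → only 2 remains.
row 6, column 5 = 6: row 6 has {1,7,9}; col 5 has {2,5,7}; box has {1,2,3,4,7,8} → only 6 remains.
row 6, column 6 = 5: row 6 has {1,6,7,9}; col 6 has {1,2,3,4,6,8}; box has {1,2,3,4,6,7,8} → only 5 remains.
row 7, column 6 = 7: row 7 has {3,9}; col 6 has {1,2,3,4,5,6,8}; box has {2,3,5,6} → only 7 remains.
row 9, column 2 = 3: row 9 has {5,6,7,8}; col 2 has {1,2,4,6,9}; box has {4,6,9} → only 3 remains.
row 9, column 6 = 9: row 9 has {3,5,6,7,8}; col 6 has {1,2,3,4,5,6,7,8}; box has {2,3,5,6,7} → only 9 remains.
row 9, column 8 = 2: row 9 has {3,5,6,7,8,9}; col 8 has {4,7,9}; box has {1,7,8} → only 2 remains.
row 1, column 2 = 7: row 1 has {4,5,6,8,9}; col 2 has {1,2,3,4,6,9}; box has {1,2,6,9} → only 7 remains.
row 1, column 3 = 3: row 1 has {4,5,6,7,8,9}; col 3 has {1,5,6,9}; box has {1,2,6,7,9} → only 3 remains.
row 1, column 7 = 2: row 1 has {3,4,5,6,7,8,9}; col 7 has {1,6,7,9}; box has {4,6,9} → only 2 remains.
row 1, column 9 = 1: row 1 has {2,3,4,5,6,7,8,9}; col 9 has {8}; box has {2,4,6,9} → only 1 remains.
row 2, column 5 = 3: row 2 has {1,2,4,6,9}; col 5 has {2,5,6,7}; box has {1,2,4,5,6,7,8,9} → only 3 remains.
row 4, column 5 = 9: row 4 has {1,3,4,5}; col 5 has {2,3,5,6,7}; box has {1,2,3,4,5,6,7,8} → only 9 remains.
row 4, column 7 = 8: row 4 has {1,3,4,5,9}; col 7 has {1,2,6,7,9}; box has {7,9} → only 8 remains.
row 4, column 8 = 6: row 4 has {1,3,4,5,8,9}; col 8 has {2,4,7,9}; box has {7,8,9} → only 6 remains.
row 4, column 9 = 2: row 4 has {1,3,4,5,6,8,9}; col 9 has {1,8}; box has {6,7,8,9} → only 2 remains.
row 5, column 3 = 4: row 5 has {2,3,6,7,8,9}; col 3 has {1,3,5,6,9}; box has {1,3,5,6,9} → only 4 remains.
row 5, column 9 = 5: row 5 has {2,3,4,6,7,8,9}; col 9 has {1,2,8}; box has {2,6,7,8,9} → only 5 remains.

5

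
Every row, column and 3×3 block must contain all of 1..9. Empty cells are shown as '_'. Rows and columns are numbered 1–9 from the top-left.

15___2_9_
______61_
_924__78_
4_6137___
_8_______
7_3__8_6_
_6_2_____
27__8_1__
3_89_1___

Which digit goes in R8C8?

R2C1 = 8 (sole candidate).
R3C1 = 6 (sole candidate).
R4C2 = 2 (sole candidate).
R4C8 = 5 (sole candidate).
R6C2 = 1 (sole candidate).
R6C4 = 5 (sole candidate).
R9C2 = 4 (sole candidate).
R2C2 = 3 (sole candidate).
R2C4 = 7 (sole candidate).
R5C4 = 6 (sole candidate).
R8C4 = 3 (sole candidate).
R8C8 = 4: row 8 has {1,2,3,7,8}; col 8 has {1,5,6,8,9}; box has {1} → only 4 remains.

4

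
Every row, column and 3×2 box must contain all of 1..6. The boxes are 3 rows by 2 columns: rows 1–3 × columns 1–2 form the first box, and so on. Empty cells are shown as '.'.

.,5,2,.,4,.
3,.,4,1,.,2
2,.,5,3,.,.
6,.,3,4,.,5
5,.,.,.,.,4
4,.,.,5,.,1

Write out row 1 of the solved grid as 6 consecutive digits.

row 1, column 1 = 1: row 1 has {2,4,5}; col 1 has {2,3,4,5,6}; box has {2,3,5} → only 1 remains.
row 1, column 4 = 6: row 1 has {1,2,4,5}; col 4 has {1,3,4,5}; box has {1,2,3,4,5} → only 6 remains.
row 1, column 6 = 3: row 1 has {1,2,4,5,6}; col 6 has {1,2,4,5}; box has {2,4} → only 3 remains.

152643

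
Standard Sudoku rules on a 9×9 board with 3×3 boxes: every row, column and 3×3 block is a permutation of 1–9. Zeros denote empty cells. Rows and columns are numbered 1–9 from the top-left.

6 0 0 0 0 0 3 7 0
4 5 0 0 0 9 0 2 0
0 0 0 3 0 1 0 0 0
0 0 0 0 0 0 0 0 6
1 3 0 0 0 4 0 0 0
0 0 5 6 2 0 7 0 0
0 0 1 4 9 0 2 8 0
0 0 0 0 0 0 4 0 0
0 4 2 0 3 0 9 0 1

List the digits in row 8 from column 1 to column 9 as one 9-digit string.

R2C9 = 8: row 2 has {2,4,5,9}; col 9 has {1,6}; box has {2,3,7} → only 8 remains.
R2C4 = 7: row 2 has {2,4,5,8,9}; col 4 has {3,4,6}; box has {1,3,9} → only 7 remains.
R2C5 = 6: row 2 has {2,4,5,7,8,9}; col 5 has {2,3,9}; box has {1,3,7,9} → only 6 remains.
R2C7 = 1: row 2 has {2,4,5,6,7,8,9}; col 7 has {2,3,4,7,9}; box has {2,3,7,8} → only 1 remains.
R2C3 = 3: row 2 has {1,2,4,5,6,7,8,9}; col 3 has {1,2,5}; box has {4,5,6} → only 3 remains.
R1C2 = 1: in row 1, 1 can only go here (every other open cell in that row sees a 1).
R5C9 = 2: in row 5, 2 can only go here (every other open cell in that row sees a 2).
R5C3 = 6: in row 5, 6 can only go here (every other open cell in that row sees a 6).
R5C5 = 7: in row 5, 7 can only go here (every other open cell in that row sees a 7).
R6C8 = 1: in row 6, 1 can only go here (every other open cell in that row sees a 1).
R6C9 = 4: in row 6, 4 can only go here (every other open cell in that row sees a 4).
R1C5 = 4: in row 1, 4 can only go here (every other open cell in that row sees a 4).
R3C8 = 4: in row 3, 4 can only go here (every other open cell in that row sees a 4).
R3C7 = 6: in row 3, 6 can only go here (every other open cell in that row sees a 6).
R4C3 = 4: in row 4, 4 can only go here (every other open cell in that row sees a 4).
R6C6 = 3: in row 6, 3 can only go here (every other open cell in that row sees a 3).
R4C8 = 3: in row 4, 3 can only go here (every other open cell in that row sees a 3).
R5C8 = 9: in column 8, 9 can only go here (every other open cell in that column sees a 9).
R4C4 = 9: in column 4, 9 can only go here (every other open cell in that column sees a 9).
R4C5 = 1: in row 4, 1 can only go here (every other open cell in that row sees a 1).
R8C4 = 1: in row 8, 1 can only go here (every other open cell in that row sees a 1).
R8C6 = 2: in row 8, 2 can only go here (every other open cell in that row sees a 2).
R1C4 = 2: in row 1, 2 can only go here (every other open cell in that row sees a 2).
Singles propagation stalls; R8C3 is still open with candidates {7,8,9}.
  Try R8C3 = 7: this forces R7C2=6, R8C8=6, R9C8=5, R8C9=3, R9C1=8; then R9C4 has no candidate left — contradiction.
  Try R8C3 = 8: this forces R1C3=9, R1C9=5, R3C3=7, R3C9=9, R8C5=5; then row 3 has no cell left for 5 — contradiction.
So R8C3 = 9.
R1C3 = 8 (sole candidate).
R1C6 = 5 (sole candidate).
R1C9 = 9 (sole candidate).
R3C3 = 7 (sole candidate).
R3C5 = 8 (sole candidate).
R3C9 = 5 (sole candidate).
R4C6 = 8 (sole candidate).
R4C7 = 5 (sole candidate).
R5C4 = 5 (sole candidate).
R5C7 = 8 (sole candidate).
R8C5 = 5: row 8 has {1,2,4,9}; col 5 has {1,2,3,4,6,7,8,9}; box has {1,2,3,4,9} → only 5 remains.
R8C8 = 6: row 8 has {1,2,4,5,9}; col 8 has {1,2,3,4,7,8,9}; box has {1,2,4,8,9} → only 6 remains.
R9C4 = 8 (sole candidate).
R9C8 = 5 (sole candidate).
R9C1 = 7 (sole candidate).
R9C6 = 6 (sole candidate).
R4C1 = 2 (sole candidate).
R4C2 = 7 (sole candidate).
R7C2 = 6 (sole candidate).
R7C6 = 7 (sole candidate).
R7C9 = 3 (sole candidate).
R8C2 = 8: row 8 has {1,2,4,5,6,9}; col 2 has {1,3,4,5,6,7}; box has {1,2,4,6,7,9} → only 8 remains.
R8C9 = 7: row 8 has {1,2,4,5,6,8,9}; col 9 has {1,2,3,4,5,6,8,9}; box has {1,2,3,4,5,6,8,9} → only 7 remains.
R3C1 = 9 (sole candidate).
R3C2 = 2 (sole candidate).
R6C1 = 8 (sole candidate).
R6C2 = 9 (sole candidate).
R7C1 = 5 (sole candidate).
R8C1 = 3: row 8 has {1,2,4,5,6,7,8,9}; col 1 has {1,2,4,5,6,7,8,9}; box has {1,2,4,5,6,7,8,9} → only 3 remains.

389152467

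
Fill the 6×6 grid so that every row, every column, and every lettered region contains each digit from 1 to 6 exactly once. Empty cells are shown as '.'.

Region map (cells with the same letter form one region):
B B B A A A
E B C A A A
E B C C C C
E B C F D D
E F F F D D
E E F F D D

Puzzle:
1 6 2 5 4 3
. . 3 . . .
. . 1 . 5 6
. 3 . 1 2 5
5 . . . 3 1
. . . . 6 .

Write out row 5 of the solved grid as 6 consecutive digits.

r2c5 = 1: row 2 has {3}; col 5 has {2,3,4,5,6}; region has {3,4,5} → only 1 remains.
r2c6 = 2: row 2 has {1,3}; col 6 has {1,3,5,6}; region has {1,3,4,5} → only 2 remains.
r3c2 = 4: row 3 has {1,5,6}; col 2 has {3,6}; region has {1,2,3,6} → only 4 remains.
r3c4 = 2: row 3 has {1,4,5,6}; col 4 has {1,5}; region has {1,3,5,6} → only 2 remains.
r4c3 = 4: row 4 has {1,2,3,5}; col 3 has {1,2,3}; region has {1,2,3,5,6} → only 4 remains.
r5c2 = 2: row 5 has {1,3,5}; col 2 has {3,4,6}; region has {1} → only 2 remains.
r5c3 = 6: row 5 has {1,2,3,5}; col 3 has {1,2,3,4}; region has {1,2} → only 6 remains.
r5c4 = 4: row 5 has {1,2,3,5,6}; col 4 has {1,2,5}; region has {1,2,6} → only 4 remains.

526431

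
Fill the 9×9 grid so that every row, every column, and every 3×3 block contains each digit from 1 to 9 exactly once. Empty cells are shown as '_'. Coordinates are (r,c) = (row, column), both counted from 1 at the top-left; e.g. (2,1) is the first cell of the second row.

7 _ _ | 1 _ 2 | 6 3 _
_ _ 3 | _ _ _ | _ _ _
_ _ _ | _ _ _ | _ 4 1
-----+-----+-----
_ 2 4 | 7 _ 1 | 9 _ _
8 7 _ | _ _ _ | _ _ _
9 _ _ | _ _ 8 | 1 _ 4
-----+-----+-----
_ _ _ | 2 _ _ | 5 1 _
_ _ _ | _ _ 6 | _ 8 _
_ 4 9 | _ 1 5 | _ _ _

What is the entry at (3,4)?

(1,5) = 4 (hidden single in row 1).
(2,1) = 4 (hidden single in row 2).
(2,2) = 1 (hidden single in row 2).
(4,9) = 8 (hidden single in row 4).
(5,3) = 1 (hidden single in row 5).
(6,8) = 7 (hidden single in row 6).
(6,5) = 2 (hidden single in row 6).
(7,6) = 4 (hidden single in row 7).
(5,4) = 4 (hidden single in row 5).
(8,1) = 1 (hidden single in row 8).
(8,7) = 4 (hidden single in row 8).
(9,4) = 8 (hidden single in row 9).
(2,8) = 9 (hidden single in column 8).
(1,9) = 5 (sole candidate).
(2,6) = 7 (sole candidate).
(2,9) = 2 (sole candidate).
(1,3) = 8 (sole candidate).
(2,7) = 8 (sole candidate).
(3,7) = 7 (sole candidate).
(1,2) = 9 (sole candidate).
(3,5) = 8 (hidden single in row 3).
(7,2) = 8 (hidden single in row 7).
(8,3) = 2 (hidden single in row 8).
(3,1) = 2 (hidden single in row 3).
(8,2) = 5 (hidden single in row 8).
(3,2) = 6 (sole candidate).
(3,3) = 5 (sole candidate).
(6,2) = 3 (sole candidate).
(6,3) = 6 (sole candidate).
(6,4) = 5 (sole candidate).
(7,3) = 7 (sole candidate).
(2,4) = 6 (sole candidate).
(2,5) = 5 (sole candidate).
(4,1) = 5 (sole candidate).
(4,8) = 6 (sole candidate).
(5,9) = 3 (sole candidate).
(9,8) = 2 (sole candidate).
(4,5) = 3 (sole candidate).
(5,6) = 9 (sole candidate).
(5,7) = 2 (sole candidate).
(5,8) = 5 (sole candidate).
(7,5) = 9 (sole candidate).
(7,9) = 6 (sole candidate).
(8,4) = 3 (sole candidate).
(8,5) = 7 (sole candidate).
(8,9) = 9 (sole candidate).
(9,7) = 3 (sole candidate).
(9,9) = 7 (sole candidate).
(3,4) = 9: row 3 has {1,2,4,5,6,7,8}; col 4 has {1,2,3,4,5,6,7,8}; box has {1,2,4,5,6,7,8} → only 9 remains.

9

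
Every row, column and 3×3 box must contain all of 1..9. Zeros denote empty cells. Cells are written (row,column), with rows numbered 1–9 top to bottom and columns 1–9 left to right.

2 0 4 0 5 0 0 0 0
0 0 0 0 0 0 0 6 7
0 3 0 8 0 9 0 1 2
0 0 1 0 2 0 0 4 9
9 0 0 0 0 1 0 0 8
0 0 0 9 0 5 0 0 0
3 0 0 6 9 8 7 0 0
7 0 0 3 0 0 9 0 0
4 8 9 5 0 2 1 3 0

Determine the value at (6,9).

(1,9) = 3 (sole candidate).
(4,4) = 7 (sole candidate).
(5,4) = 4 (sole candidate).
(8,6) = 4 (sole candidate).
(9,5) = 7 (sole candidate).
(9,9) = 6 (sole candidate).
(1,4) = 1 (sole candidate).
(1,7) = 8 (sole candidate).
(1,8) = 9 (sole candidate).
(2,4) = 2 (sole candidate).
(2,6) = 3 (sole candidate).
(4,6) = 6 (sole candidate).
(5,5) = 3 (sole candidate).
(6,5) = 8 (sole candidate).
(6,9) = 1: row 6 has {5,8,9}; col 9 has {2,3,6,7,8,9}; box has {4,8,9} → only 1 remains.

1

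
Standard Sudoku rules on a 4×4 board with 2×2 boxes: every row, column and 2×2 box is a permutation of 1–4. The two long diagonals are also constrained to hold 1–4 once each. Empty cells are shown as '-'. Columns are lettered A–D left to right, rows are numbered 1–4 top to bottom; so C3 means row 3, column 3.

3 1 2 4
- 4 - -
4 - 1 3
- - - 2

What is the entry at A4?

A2 = 2: row 2 has {4}; col 1 has {3,4}; box has {1,3,4} → only 2 remains.
C2 = 3: row 2 has {2,4}; col 3 has {1,2}; box has {2,4}; anti-diagonal has {4} → only 3 remains.
D2 = 1: row 2 has {2,3,4}; col 4 has {2,3,4}; box has {2,3,4} → only 1 remains.
B3 = 2: row 3 has {1,3,4}; col 2 has {1,4}; box has {4}; anti-diagonal has {3,4} → only 2 remains.
A4 = 1: row 4 has {2}; col 1 has {2,3,4}; box has {2,4}; anti-diagonal has {2,3,4} → only 1 remains.

1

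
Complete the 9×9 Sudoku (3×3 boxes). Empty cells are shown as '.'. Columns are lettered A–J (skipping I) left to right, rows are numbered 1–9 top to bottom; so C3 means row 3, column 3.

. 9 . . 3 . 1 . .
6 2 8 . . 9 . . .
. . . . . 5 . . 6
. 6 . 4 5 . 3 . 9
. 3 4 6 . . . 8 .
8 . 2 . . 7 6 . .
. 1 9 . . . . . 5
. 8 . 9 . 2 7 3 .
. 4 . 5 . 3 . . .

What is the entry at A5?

9

B3 = 7 (sole candidate).
F5 = 1 (sole candidate).
B6 = 5 (sole candidate).
D6 = 3 (sole candidate).
E6 = 9 (sole candidate).
A8 = 5 (sole candidate).
C8 = 6 (sole candidate).
C9 = 7 (sole candidate).
A1 = 4 (sole candidate).
C1 = 5 (sole candidate).
C4 = 1 (sole candidate).
F4 = 8 (sole candidate).
E5 = 2 (sole candidate).
G5 = 5 (sole candidate).
J5 = 7 (sole candidate).
A9 = 2 (sole candidate).
F1 = 6 (sole candidate).
G2 = 4 (sole candidate).
J2 = 3 (sole candidate).
C3 = 3 (sole candidate).
A4 = 7 (sole candidate).
H4 = 2 (sole candidate).
A5 = 9: row 5 has {1,2,3,4,5,6,7,8}; col 1 has {2,4,5,6,7,8}; box has {1,2,3,4,5,6,7,8} → only 9 remains.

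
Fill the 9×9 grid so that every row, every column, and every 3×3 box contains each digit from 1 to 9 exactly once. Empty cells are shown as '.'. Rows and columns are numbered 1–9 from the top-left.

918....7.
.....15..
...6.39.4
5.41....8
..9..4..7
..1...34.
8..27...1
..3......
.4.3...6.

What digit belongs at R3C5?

8

R7C7 = 4 (sole candidate).
R1C9 = 3 (hidden single in row 1).
R1C7 = 6 (hidden single in row 1).
R2C9 = 2 (sole candidate).
R4C7 = 2 (sole candidate).
R4C8 = 9 (sole candidate).
R5C7 = 1 (sole candidate).
R5C8 = 5 (sole candidate).
R6C9 = 6 (sole candidate).
R7C8 = 3 (sole candidate).
R2C8 = 8 (sole candidate).
R3C8 = 1 (sole candidate).
R5C4 = 8 (sole candidate).
R8C8 = 2 (sole candidate).
R3C5 = 8: in row 3, 8 can only go here (every other open cell in that row sees an 8).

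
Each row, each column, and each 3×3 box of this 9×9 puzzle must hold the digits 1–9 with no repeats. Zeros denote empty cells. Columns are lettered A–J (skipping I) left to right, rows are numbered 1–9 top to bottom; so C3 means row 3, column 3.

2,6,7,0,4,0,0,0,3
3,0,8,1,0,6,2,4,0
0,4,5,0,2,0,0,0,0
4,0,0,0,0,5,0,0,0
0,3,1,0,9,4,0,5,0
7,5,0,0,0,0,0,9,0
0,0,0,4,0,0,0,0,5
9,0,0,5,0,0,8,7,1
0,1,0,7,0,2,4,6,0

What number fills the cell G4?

1

B2 = 9 (sole candidate).
J2 = 7 (sole candidate).
A3 = 1 (sole candidate).
H3 = 8 (sole candidate).
B8 = 2 (sole candidate).
F8 = 3 (sole candidate).
C9 = 3 (sole candidate).
E9 = 8 (sole candidate).
J9 = 9 (sole candidate).
H1 = 1 (sole candidate).
E2 = 5 (sole candidate).
J3 = 6 (sole candidate).
B4 = 8 (sole candidate).
J4 = 2 (sole candidate).
A5 = 6 (sole candidate).
G5 = 7 (sole candidate).
J5 = 8 (sole candidate).
C6 = 2 (sole candidate).
J6 = 4 (sole candidate).
A7 = 8 (sole candidate).
B7 = 7 (sole candidate).
C7 = 6 (sole candidate).
E7 = 1 (sole candidate).
F7 = 9 (sole candidate).
G7 = 3 (sole candidate).
H7 = 2 (sole candidate).
C8 = 4 (sole candidate).
E8 = 6 (sole candidate).
A9 = 5 (sole candidate).
F1 = 8 (sole candidate).
F3 = 7 (sole candidate).
G3 = 9 (sole candidate).
C4 = 9 (sole candidate).
H4 = 3 (sole candidate).
D5 = 2 (sole candidate).
E6 = 3 (sole candidate).
F6 = 1 (sole candidate).
G6 = 6 (sole candidate).
D1 = 9 (sole candidate).
G1 = 5 (sole candidate).
D3 = 3 (sole candidate).
D4 = 6 (sole candidate).
E4 = 7 (sole candidate).
G4 = 1: row 4 has {2,3,4,5,6,7,8,9}; col 7 has {2,3,4,5,6,7,8,9}; box has {2,3,4,5,6,7,8,9} → only 1 remains.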